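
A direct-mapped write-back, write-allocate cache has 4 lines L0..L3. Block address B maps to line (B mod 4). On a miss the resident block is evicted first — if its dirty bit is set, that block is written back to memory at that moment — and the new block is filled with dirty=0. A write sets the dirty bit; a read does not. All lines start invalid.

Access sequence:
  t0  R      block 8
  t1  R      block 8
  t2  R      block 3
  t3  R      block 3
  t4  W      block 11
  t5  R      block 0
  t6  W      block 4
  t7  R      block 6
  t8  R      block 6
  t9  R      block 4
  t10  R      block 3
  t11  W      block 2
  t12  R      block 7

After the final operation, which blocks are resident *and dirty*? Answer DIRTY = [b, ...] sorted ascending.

0: R B8 → L0 miss [-]
1: R B8 → L0 hit [-]
2: R B3 → L3 miss [-]
3: R B3 → L3 hit [-]
4: W B11 → L3 miss [D]
5: R B0 → L0 miss [-]
6: W B4 → L0 miss [D]
7: R B6 → L2 miss [-]
8: R B6 → L2 hit [-]
9: R B4 → L0 hit [D]
10: R B3 → L3 miss wb→B11 [-]
11: W B2 → L2 miss [D]
12: R B7 → L3 miss [-]

DIRTY = [2, 4]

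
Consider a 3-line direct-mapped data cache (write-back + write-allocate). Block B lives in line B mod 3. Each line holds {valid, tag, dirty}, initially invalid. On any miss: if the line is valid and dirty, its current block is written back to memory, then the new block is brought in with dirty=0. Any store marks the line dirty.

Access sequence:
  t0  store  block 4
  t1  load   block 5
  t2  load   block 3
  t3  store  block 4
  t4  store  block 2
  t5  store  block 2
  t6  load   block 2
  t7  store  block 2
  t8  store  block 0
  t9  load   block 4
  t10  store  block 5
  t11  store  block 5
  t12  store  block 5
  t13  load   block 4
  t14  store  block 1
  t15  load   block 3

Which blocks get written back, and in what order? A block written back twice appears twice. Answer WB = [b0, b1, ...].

WB = [2, 4, 0]

0: W B4 → L1 miss [D]
1: R B5 → L2 miss [-]
2: R B3 → L0 miss [-]
3: W B4 → L1 hit [D]
4: W B2 → L2 miss [D]
5: W B2 → L2 hit [D]
6: R B2 → L2 hit [D]
7: W B2 → L2 hit [D]
8: W B0 → L0 miss [D]
9: R B4 → L1 hit [D]
10: W B5 → L2 miss wb→B2 [D]
11: W B5 → L2 hit [D]
12: W B5 → L2 hit [D]
13: R B4 → L1 hit [D]
14: W B1 → L1 miss wb→B4 [D]
15: R B3 → L0 miss wb→B0 [-]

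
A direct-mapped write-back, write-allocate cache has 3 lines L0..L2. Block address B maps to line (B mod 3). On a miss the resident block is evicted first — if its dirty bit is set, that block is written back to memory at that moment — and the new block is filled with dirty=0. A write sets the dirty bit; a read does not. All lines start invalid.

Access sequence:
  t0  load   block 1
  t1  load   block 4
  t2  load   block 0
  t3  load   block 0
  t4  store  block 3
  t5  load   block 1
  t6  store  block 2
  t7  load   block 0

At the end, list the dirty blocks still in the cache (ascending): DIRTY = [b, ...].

  0 | R B1 → L1 miss [-]
  1 | R B4 → L1 miss [-]
  2 | R B0 → L0 miss [-]
  3 | R B0 → L0 hit [-]
  4 | W B3 → L0 miss [D]
  5 | R B1 → L1 miss [-]
  6 | W B2 → L2 miss [D]
  7 | R B0 → L0 miss wb→B3 [-]

DIRTY = [2]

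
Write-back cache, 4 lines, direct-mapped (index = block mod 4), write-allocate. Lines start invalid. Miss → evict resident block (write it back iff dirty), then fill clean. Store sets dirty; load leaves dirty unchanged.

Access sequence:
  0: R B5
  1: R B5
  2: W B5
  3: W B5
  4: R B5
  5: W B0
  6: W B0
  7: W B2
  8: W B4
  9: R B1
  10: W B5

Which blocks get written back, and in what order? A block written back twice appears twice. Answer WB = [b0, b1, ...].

WB = [0, 5]

0: R B5 → L1 miss [-]
1: R B5 → L1 hit [-]
2: W B5 → L1 hit [D]
3: W B5 → L1 hit [D]
4: R B5 → L1 hit [D]
5: W B0 → L0 miss [D]
6: W B0 → L0 hit [D]
7: W B2 → L2 miss [D]
8: W B4 → L0 miss wb→B0 [D]
9: R B1 → L1 miss wb→B5 [-]
10: W B5 → L1 miss [D]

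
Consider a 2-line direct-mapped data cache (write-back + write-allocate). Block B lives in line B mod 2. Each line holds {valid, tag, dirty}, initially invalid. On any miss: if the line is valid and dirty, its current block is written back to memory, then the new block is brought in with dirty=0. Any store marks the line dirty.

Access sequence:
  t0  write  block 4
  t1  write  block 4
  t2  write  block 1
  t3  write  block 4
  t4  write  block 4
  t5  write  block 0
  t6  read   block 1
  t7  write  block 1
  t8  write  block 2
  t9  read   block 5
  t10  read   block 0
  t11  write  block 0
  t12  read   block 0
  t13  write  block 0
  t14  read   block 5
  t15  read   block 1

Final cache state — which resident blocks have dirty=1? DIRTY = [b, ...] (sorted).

DIRTY = [0]

0: W B4 -> L0 miss  d=D]
1: W B4 -> L0 hit  d=D]
2: W B1 -> L1 miss  d=D]
3: W B4 -> L0 hit  d=D]
4: W B4 -> L0 hit  d=D]
5: W B0 -> L0 miss wb->B4  d=D]
6: R B1 -> L1 hit  d=D]
7: W B1 -> L1 hit  d=D]
8: W B2 -> L0 miss wb->B0  d=D]
9: R B5 -> L1 miss wb->B1  d=-]
10: R B0 -> L0 miss wb->B2  d=-]
11: W B0 -> L0 hit  d=D]
12: R B0 -> L0 hit  d=D]
13: W B0 -> L0 hit  d=D]
14: R B5 -> L1 hit  d=-]
15: R B1 -> L1 miss  d=-]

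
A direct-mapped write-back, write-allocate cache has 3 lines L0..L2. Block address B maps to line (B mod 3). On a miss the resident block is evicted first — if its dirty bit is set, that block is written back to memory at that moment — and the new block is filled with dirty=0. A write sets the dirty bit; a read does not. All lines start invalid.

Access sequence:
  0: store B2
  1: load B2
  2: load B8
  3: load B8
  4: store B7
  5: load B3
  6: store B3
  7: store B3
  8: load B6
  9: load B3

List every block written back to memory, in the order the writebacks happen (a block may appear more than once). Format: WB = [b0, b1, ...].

WB = [2, 3]

  0 | W B2 → L2 miss [D]
  1 | R B2 → L2 hit [D]
  2 | R B8 → L2 miss wb→B2 [-]
  3 | R B8 → L2 hit [-]
  4 | W B7 → L1 miss [D]
  5 | R B3 → L0 miss [-]
  6 | W B3 → L0 hit [D]
  7 | W B3 → L0 hit [D]
  8 | R B6 → L0 miss wb→B3 [-]
  9 | R B3 → L0 miss [-]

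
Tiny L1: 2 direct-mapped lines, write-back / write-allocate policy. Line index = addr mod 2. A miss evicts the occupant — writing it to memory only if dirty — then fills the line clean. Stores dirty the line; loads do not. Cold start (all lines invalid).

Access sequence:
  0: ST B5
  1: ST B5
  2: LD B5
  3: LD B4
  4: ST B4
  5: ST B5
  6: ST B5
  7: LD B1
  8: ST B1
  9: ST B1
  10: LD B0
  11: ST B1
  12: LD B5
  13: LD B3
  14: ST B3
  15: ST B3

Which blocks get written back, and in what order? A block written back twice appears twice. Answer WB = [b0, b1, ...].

WB = [5, 4, 1]

0: W B5 -> L1 miss  d=D]
1: W B5 -> L1 hit  d=D]
2: R B5 -> L1 hit  d=D]
3: R B4 -> L0 miss  d=-]
4: W B4 -> L0 hit  d=D]
5: W B5 -> L1 hit  d=D]
6: W B5 -> L1 hit  d=D]
7: R B1 -> L1 miss wb->B5  d=-]
8: W B1 -> L1 hit  d=D]
9: W B1 -> L1 hit  d=D]
10: R B0 -> L0 miss wb->B4  d=-]
11: W B1 -> L1 hit  d=D]
12: R B5 -> L1 miss wb->B1  d=-]
13: R B3 -> L1 miss  d=-]
14: W B3 -> L1 hit  d=D]
15: W B3 -> L1 hit  d=D]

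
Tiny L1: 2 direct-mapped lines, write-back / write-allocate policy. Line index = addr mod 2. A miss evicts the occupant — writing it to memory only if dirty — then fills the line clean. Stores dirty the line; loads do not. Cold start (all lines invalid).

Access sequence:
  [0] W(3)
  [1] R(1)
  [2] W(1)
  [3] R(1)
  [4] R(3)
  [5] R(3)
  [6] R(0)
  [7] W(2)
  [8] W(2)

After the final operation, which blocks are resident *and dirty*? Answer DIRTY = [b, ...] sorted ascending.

  0 | W B3 → L1 miss [D]
  1 | R B1 → L1 miss wb→B3 [-]
  2 | W B1 → L1 hit [D]
  3 | R B1 → L1 hit [D]
  4 | R B3 → L1 miss wb→B1 [-]
  5 | R B3 → L1 hit [-]
  6 | R B0 → L0 miss [-]
  7 | W B2 → L0 miss [D]
  8 | W B2 → L0 hit [D]

DIRTY = [2]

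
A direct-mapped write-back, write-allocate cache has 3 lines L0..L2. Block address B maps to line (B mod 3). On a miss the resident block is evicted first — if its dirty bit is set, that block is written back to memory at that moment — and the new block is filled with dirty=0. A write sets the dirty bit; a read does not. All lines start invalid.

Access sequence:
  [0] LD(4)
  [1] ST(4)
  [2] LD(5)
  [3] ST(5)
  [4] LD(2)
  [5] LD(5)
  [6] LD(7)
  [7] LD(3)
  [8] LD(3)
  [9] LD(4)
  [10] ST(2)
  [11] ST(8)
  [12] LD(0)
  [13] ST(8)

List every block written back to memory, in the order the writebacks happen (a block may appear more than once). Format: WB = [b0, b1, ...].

WB = [5, 4, 2]

0: R B4 → L1 miss [-]
1: W B4 → L1 hit [D]
2: R B5 → L2 miss [-]
3: W B5 → L2 hit [D]
4: R B2 → L2 miss wb→B5 [-]
5: R B5 → L2 miss [-]
6: R B7 → L1 miss wb→B4 [-]
7: R B3 → L0 miss [-]
8: R B3 → L0 hit [-]
9: R B4 → L1 miss [-]
10: W B2 → L2 miss [D]
11: W B8 → L2 miss wb→B2 [D]
12: R B0 → L0 miss [-]
13: W B8 → L2 hit [D]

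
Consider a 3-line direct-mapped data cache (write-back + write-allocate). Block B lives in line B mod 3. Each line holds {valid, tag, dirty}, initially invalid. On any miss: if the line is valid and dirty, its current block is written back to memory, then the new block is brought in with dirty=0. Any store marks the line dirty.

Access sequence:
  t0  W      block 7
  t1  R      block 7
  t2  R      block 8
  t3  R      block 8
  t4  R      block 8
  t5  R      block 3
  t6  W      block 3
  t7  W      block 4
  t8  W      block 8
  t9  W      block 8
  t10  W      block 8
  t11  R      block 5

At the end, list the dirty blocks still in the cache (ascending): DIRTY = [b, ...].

  0 | W B7 → L1 miss [D]
  1 | R B7 → L1 hit [D]
  2 | R B8 → L2 miss [-]
  3 | R B8 → L2 hit [-]
  4 | R B8 → L2 hit [-]
  5 | R B3 → L0 miss [-]
  6 | W B3 → L0 hit [D]
  7 | W B4 → L1 miss wb→B7 [D]
  8 | W B8 → L2 hit [D]
  9 | W B8 → L2 hit [D]
  10 | W B8 → L2 hit [D]
  11 | R B5 → L2 miss wb→B8 [-]

DIRTY = [3, 4]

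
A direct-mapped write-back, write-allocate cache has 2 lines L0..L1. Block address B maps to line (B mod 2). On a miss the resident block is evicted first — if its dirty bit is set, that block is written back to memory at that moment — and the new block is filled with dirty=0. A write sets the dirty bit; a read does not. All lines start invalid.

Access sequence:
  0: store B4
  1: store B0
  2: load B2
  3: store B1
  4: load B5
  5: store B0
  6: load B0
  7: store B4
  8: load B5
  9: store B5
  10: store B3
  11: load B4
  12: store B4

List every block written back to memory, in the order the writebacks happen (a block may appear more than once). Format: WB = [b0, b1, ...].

  0 | W B4 → L0 miss [D]
  1 | W B0 → L0 miss wb→B4 [D]
  2 | R B2 → L0 miss wb→B0 [-]
  3 | W B1 → L1 miss [D]
  4 | R B5 → L1 miss wb→B1 [-]
  5 | W B0 → L0 miss [D]
  6 | R B0 → L0 hit [D]
  7 | W B4 → L0 miss wb→B0 [D]
  8 | R B5 → L1 hit [-]
  9 | W B5 → L1 hit [D]
  10 | W B3 → L1 miss wb→B5 [D]
  11 | R B4 → L0 hit [D]
  12 | W B4 → L0 hit [D]

WB = [4, 0, 1, 0, 5]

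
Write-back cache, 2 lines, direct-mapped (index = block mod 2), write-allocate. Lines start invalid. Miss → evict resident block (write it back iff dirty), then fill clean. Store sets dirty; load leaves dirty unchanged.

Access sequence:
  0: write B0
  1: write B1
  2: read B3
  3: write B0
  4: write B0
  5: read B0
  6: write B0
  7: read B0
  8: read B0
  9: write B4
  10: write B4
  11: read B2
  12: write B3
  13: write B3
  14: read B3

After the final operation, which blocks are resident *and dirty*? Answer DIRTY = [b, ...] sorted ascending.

DIRTY = [3]

0: W B0 → L0 miss [D]
1: W B1 → L1 miss [D]
2: R B3 → L1 miss wb→B1 [-]
3: W B0 → L0 hit [D]
4: W B0 → L0 hit [D]
5: R B0 → L0 hit [D]
6: W B0 → L0 hit [D]
7: R B0 → L0 hit [D]
8: R B0 → L0 hit [D]
9: W B4 → L0 miss wb→B0 [D]
10: W B4 → L0 hit [D]
11: R B2 → L0 miss wb→B4 [-]
12: W B3 → L1 hit [D]
13: W B3 → L1 hit [D]
14: R B3 → L1 hit [D]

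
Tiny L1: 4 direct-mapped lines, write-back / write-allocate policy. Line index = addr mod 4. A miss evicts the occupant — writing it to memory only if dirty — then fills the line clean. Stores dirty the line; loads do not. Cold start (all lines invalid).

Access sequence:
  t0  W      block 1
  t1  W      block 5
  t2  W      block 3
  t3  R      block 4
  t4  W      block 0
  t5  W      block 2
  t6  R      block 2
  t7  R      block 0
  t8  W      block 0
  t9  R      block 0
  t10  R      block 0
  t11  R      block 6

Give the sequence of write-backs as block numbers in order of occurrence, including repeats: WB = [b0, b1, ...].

WB = [1, 2]

0: W B1 -> L1 miss  d=D]
1: W B5 -> L1 miss wb->B1  d=D]
2: W B3 -> L3 miss  d=D]
3: R B4 -> L0 miss  d=-]
4: W B0 -> L0 miss  d=D]
5: W B2 -> L2 miss  d=D]
6: R B2 -> L2 hit  d=D]
7: R B0 -> L0 hit  d=D]
8: W B0 -> L0 hit  d=D]
9: R B0 -> L0 hit  d=D]
10: R B0 -> L0 hit  d=D]
11: R B6 -> L2 miss wb->B2  d=-]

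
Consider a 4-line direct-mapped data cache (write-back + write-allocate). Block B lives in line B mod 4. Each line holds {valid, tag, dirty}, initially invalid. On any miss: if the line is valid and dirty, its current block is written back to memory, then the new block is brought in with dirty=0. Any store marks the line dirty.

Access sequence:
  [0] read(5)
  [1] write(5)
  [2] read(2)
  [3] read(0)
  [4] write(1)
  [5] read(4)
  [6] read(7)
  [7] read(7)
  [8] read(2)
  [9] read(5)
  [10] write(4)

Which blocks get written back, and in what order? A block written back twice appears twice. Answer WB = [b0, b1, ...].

0: R B5 → L1 miss [-]
1: W B5 → L1 hit [D]
2: R B2 → L2 miss [-]
3: R B0 → L0 miss [-]
4: W B1 → L1 miss wb→B5 [D]
5: R B4 → L0 miss [-]
6: R B7 → L3 miss [-]
7: R B7 → L3 hit [-]
8: R B2 → L2 hit [-]
9: R B5 → L1 miss wb→B1 [-]
10: W B4 → L0 hit [D]

WB = [5, 1]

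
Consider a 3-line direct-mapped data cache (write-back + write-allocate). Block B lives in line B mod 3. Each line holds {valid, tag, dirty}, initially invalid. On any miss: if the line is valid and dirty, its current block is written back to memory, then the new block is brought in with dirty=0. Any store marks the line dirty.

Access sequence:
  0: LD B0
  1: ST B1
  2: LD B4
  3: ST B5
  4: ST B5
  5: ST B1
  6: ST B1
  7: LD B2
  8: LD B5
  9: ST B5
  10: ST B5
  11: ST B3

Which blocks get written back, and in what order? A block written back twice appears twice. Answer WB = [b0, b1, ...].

0: R B0 → L0 miss [-]
1: W B1 → L1 miss [D]
2: R B4 → L1 miss wb→B1 [-]
3: W B5 → L2 miss [D]
4: W B5 → L2 hit [D]
5: W B1 → L1 miss [D]
6: W B1 → L1 hit [D]
7: R B2 → L2 miss wb→B5 [-]
8: R B5 → L2 miss [-]
9: W B5 → L2 hit [D]
10: W B5 → L2 hit [D]
11: W B3 → L0 miss [D]

WB = [1, 5]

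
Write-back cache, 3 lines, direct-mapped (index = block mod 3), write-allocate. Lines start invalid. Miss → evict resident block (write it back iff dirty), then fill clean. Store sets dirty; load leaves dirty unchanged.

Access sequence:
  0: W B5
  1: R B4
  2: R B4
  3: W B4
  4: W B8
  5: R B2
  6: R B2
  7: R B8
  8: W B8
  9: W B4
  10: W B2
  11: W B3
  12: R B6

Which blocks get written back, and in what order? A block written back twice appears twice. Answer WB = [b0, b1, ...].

0: W B5 -> L2 miss  d=D]
1: R B4 -> L1 miss  d=-]
2: R B4 -> L1 hit  d=-]
3: W B4 -> L1 hit  d=D]
4: W B8 -> L2 miss wb->B5  d=D]
5: R B2 -> L2 miss wb->B8  d=-]
6: R B2 -> L2 hit  d=-]
7: R B8 -> L2 miss  d=-]
8: W B8 -> L2 hit  d=D]
9: W B4 -> L1 hit  d=D]
10: W B2 -> L2 miss wb->B8  d=D]
11: W B3 -> L0 miss  d=D]
12: R B6 -> L0 miss wb->B3  d=-]

WB = [5, 8, 8, 3]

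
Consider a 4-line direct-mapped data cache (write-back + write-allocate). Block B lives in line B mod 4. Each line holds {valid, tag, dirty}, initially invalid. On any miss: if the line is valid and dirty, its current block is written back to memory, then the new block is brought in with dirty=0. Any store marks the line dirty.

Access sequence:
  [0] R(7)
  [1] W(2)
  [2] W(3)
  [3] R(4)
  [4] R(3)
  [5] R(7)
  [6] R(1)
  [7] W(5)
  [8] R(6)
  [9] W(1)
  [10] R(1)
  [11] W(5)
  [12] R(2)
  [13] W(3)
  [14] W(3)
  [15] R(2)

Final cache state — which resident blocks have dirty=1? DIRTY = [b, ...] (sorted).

DIRTY = [3, 5]

  0 | R B7 → L3 miss [-]
  1 | W B2 → L2 miss [D]
  2 | W B3 → L3 miss [D]
  3 | R B4 → L0 miss [-]
  4 | R B3 → L3 hit [D]
  5 | R B7 → L3 miss wb→B3 [-]
  6 | R B1 → L1 miss [-]
  7 | W B5 → L1 miss [D]
  8 | R B6 → L2 miss wb→B2 [-]
  9 | W B1 → L1 miss wb→B5 [D]
  10 | R B1 → L1 hit [D]
  11 | W B5 → L1 miss wb→B1 [D]
  12 | R B2 → L2 miss [-]
  13 | W B3 → L3 miss [D]
  14 | W B3 → L3 hit [D]
  15 | R B2 → L2 hit [-]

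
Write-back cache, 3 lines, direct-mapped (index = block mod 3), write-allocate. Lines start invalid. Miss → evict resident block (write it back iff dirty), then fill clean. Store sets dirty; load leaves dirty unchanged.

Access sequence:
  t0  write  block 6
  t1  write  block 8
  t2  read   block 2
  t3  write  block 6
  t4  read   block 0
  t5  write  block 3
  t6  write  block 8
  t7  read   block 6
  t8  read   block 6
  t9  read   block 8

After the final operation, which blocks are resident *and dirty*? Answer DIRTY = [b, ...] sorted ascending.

DIRTY = [8]

0: W B6 → L0 miss [D]
1: W B8 → L2 miss [D]
2: R B2 → L2 miss wb→B8 [-]
3: W B6 → L0 hit [D]
4: R B0 → L0 miss wb→B6 [-]
5: W B3 → L0 miss [D]
6: W B8 → L2 miss [D]
7: R B6 → L0 miss wb→B3 [-]
8: R B6 → L0 hit [-]
9: R B8 → L2 hit [D]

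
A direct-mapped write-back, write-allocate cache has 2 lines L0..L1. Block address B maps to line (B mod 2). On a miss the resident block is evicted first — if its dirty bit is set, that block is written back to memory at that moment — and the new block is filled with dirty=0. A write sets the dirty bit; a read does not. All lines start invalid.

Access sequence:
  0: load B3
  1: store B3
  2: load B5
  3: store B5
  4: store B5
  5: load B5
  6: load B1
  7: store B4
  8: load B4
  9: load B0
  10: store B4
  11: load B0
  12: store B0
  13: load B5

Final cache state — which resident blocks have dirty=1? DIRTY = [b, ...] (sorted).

0: R B3 → L1 miss [-]
1: W B3 → L1 hit [D]
2: R B5 → L1 miss wb→B3 [-]
3: W B5 → L1 hit [D]
4: W B5 → L1 hit [D]
5: R B5 → L1 hit [D]
6: R B1 → L1 miss wb→B5 [-]
7: W B4 → L0 miss [D]
8: R B4 → L0 hit [D]
9: R B0 → L0 miss wb→B4 [-]
10: W B4 → L0 miss [D]
11: R B0 → L0 miss wb→B4 [-]
12: W B0 → L0 hit [D]
13: R B5 → L1 miss [-]

DIRTY = [0]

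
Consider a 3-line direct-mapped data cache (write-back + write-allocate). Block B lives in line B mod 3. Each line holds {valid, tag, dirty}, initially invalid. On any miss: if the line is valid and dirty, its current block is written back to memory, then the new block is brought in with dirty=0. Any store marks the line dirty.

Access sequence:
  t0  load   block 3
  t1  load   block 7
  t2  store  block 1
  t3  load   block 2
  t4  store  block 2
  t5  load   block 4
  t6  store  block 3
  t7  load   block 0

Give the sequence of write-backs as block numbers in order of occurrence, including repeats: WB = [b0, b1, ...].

0: R B3 -> L0 miss  d=-]
1: R B7 -> L1 miss  d=-]
2: W B1 -> L1 miss  d=D]
3: R B2 -> L2 miss  d=-]
4: W B2 -> L2 hit  d=D]
5: R B4 -> L1 miss wb->B1  d=-]
6: W B3 -> L0 hit  d=D]
7: R B0 -> L0 miss wb->B3  d=-]

WB = [1, 3]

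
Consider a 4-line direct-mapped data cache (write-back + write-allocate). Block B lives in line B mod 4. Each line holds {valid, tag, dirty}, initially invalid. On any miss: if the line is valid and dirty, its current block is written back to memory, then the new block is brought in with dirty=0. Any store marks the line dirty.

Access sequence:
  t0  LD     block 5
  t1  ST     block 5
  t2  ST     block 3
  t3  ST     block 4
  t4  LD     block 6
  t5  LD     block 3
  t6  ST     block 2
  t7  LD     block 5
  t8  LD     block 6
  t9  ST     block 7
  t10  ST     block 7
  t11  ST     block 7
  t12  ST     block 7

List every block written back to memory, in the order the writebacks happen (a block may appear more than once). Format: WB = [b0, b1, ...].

WB = [2, 3]

0: R B5 → L1 miss [-]
1: W B5 → L1 hit [D]
2: W B3 → L3 miss [D]
3: W B4 → L0 miss [D]
4: R B6 → L2 miss [-]
5: R B3 → L3 hit [D]
6: W B2 → L2 miss [D]
7: R B5 → L1 hit [D]
8: R B6 → L2 miss wb→B2 [-]
9: W B7 → L3 miss wb→B3 [D]
10: W B7 → L3 hit [D]
11: W B7 → L3 hit [D]
12: W B7 → L3 hit [D]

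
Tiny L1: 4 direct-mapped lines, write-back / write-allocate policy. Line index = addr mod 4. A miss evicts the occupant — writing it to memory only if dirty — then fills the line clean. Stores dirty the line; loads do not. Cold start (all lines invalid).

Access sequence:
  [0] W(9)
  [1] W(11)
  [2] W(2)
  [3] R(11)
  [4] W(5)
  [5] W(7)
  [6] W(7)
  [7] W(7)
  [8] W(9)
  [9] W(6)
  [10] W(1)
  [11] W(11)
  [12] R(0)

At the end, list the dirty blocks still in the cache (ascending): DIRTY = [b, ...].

DIRTY = [1, 6, 11]

0: W B9 -> L1 miss  d=D]
1: W B11 -> L3 miss  d=D]
2: W B2 -> L2 miss  d=D]
3: R B11 -> L3 hit  d=D]
4: W B5 -> L1 miss wb->B9  d=D]
5: W B7 -> L3 miss wb->B11  d=D]
6: W B7 -> L3 hit  d=D]
7: W B7 -> L3 hit  d=D]
8: W B9 -> L1 miss wb->B5  d=D]
9: W B6 -> L2 miss wb->B2  d=D]
10: W B1 -> L1 miss wb->B9  d=D]
11: W B11 -> L3 miss wb->B7  d=D]
12: R B0 -> L0 miss  d=-]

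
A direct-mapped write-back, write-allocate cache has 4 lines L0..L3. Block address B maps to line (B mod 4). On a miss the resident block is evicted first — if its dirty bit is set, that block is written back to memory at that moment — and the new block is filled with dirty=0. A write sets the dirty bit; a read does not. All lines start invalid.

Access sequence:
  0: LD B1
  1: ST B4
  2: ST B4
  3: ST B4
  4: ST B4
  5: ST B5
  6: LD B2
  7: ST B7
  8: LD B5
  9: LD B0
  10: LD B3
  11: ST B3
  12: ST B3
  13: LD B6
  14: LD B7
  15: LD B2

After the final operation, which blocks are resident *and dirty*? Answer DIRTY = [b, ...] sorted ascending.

DIRTY = [5]

  0 | R B1 → L1 miss [-]
  1 | W B4 → L0 miss [D]
  2 | W B4 → L0 hit [D]
  3 | W B4 → L0 hit [D]
  4 | W B4 → L0 hit [D]
  5 | W B5 → L1 miss [D]
  6 | R B2 → L2 miss [-]
  7 | W B7 → L3 miss [D]
  8 | R B5 → L1 hit [D]
  9 | R B0 → L0 miss wb→B4 [-]
  10 | R B3 → L3 miss wb→B7 [-]
  11 | W B3 → L3 hit [D]
  12 | W B3 → L3 hit [D]
  13 | R B6 → L2 miss [-]
  14 | R B7 → L3 miss wb→B3 [-]
  15 | R B2 → L2 miss [-]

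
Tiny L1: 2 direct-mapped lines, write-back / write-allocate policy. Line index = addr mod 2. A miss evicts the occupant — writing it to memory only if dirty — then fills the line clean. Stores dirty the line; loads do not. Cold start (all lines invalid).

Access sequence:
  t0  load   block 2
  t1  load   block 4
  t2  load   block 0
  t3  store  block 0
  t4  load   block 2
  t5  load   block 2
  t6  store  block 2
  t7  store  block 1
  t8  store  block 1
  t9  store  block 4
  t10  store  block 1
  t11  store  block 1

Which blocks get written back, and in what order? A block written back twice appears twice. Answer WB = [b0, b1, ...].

WB = [0, 2]

0: R B2 -> L0 miss  d=-]
1: R B4 -> L0 miss  d=-]
2: R B0 -> L0 miss  d=-]
3: W B0 -> L0 hit  d=D]
4: R B2 -> L0 miss wb->B0  d=-]
5: R B2 -> L0 hit  d=-]
6: W B2 -> L0 hit  d=D]
7: W B1 -> L1 miss  d=D]
8: W B1 -> L1 hit  d=D]
9: W B4 -> L0 miss wb->B2  d=D]
10: W B1 -> L1 hit  d=D]
11: W B1 -> L1 hit  d=D]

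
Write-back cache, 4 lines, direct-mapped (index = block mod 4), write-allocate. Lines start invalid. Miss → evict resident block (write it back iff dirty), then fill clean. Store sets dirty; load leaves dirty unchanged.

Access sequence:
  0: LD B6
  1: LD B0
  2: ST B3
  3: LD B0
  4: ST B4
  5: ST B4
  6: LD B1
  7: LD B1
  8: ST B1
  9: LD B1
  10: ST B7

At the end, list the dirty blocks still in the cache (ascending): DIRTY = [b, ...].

0: R B6 -> L2 miss  d=-]
1: R B0 -> L0 miss  d=-]
2: W B3 -> L3 miss  d=D]
3: R B0 -> L0 hit  d=-]
4: W B4 -> L0 miss  d=D]
5: W B4 -> L0 hit  d=D]
6: R B1 -> L1 miss  d=-]
7: R B1 -> L1 hit  d=-]
8: W B1 -> L1 hit  d=D]
9: R B1 -> L1 hit  d=D]
10: W B7 -> L3 miss wb->B3  d=D]

DIRTY = [1, 4, 7]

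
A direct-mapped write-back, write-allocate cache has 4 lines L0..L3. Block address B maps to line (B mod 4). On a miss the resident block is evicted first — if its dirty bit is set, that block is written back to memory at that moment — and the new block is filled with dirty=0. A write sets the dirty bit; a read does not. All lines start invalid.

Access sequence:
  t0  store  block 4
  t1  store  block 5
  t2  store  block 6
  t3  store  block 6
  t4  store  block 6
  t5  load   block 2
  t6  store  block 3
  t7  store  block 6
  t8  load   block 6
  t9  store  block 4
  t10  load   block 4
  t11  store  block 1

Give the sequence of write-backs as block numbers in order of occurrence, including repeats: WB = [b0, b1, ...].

0: W B4 → L0 miss [D]
1: W B5 → L1 miss [D]
2: W B6 → L2 miss [D]
3: W B6 → L2 hit [D]
4: W B6 → L2 hit [D]
5: R B2 → L2 miss wb→B6 [-]
6: W B3 → L3 miss [D]
7: W B6 → L2 miss [D]
8: R B6 → L2 hit [D]
9: W B4 → L0 hit [D]
10: R B4 → L0 hit [D]
11: W B1 → L1 miss wb→B5 [D]

WB = [6, 5]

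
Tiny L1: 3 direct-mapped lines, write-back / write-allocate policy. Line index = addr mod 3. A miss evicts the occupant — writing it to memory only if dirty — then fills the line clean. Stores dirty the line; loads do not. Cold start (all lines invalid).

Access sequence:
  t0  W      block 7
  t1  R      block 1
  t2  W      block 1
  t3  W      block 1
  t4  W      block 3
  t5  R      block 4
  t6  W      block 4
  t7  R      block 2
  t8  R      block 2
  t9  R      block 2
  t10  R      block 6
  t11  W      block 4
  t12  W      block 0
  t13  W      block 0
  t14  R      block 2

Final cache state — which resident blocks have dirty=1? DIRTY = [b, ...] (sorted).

DIRTY = [0, 4]

0: W B7 -> L1 miss  d=D]
1: R B1 -> L1 miss wb->B7  d=-]
2: W B1 -> L1 hit  d=D]
3: W B1 -> L1 hit  d=D]
4: W B3 -> L0 miss  d=D]
5: R B4 -> L1 miss wb->B1  d=-]
6: W B4 -> L1 hit  d=D]
7: R B2 -> L2 miss  d=-]
8: R B2 -> L2 hit  d=-]
9: R B2 -> L2 hit  d=-]
10: R B6 -> L0 miss wb->B3  d=-]
11: W B4 -> L1 hit  d=D]
12: W B0 -> L0 miss  d=D]
13: W B0 -> L0 hit  d=D]
14: R B2 -> L2 hit  d=-]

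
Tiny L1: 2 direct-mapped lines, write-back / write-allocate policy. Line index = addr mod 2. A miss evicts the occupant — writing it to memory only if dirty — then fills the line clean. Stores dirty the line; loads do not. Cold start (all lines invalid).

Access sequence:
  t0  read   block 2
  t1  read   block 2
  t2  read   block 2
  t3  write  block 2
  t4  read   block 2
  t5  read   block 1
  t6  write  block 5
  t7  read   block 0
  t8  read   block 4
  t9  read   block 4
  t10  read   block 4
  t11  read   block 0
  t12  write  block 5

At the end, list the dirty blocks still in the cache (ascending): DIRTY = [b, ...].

0: R B2 → L0 miss [-]
1: R B2 → L0 hit [-]
2: R B2 → L0 hit [-]
3: W B2 → L0 hit [D]
4: R B2 → L0 hit [D]
5: R B1 → L1 miss [-]
6: W B5 → L1 miss [D]
7: R B0 → L0 miss wb→B2 [-]
8: R B4 → L0 miss [-]
9: R B4 → L0 hit [-]
10: R B4 → L0 hit [-]
11: R B0 → L0 miss [-]
12: W B5 → L1 hit [D]

DIRTY = [5]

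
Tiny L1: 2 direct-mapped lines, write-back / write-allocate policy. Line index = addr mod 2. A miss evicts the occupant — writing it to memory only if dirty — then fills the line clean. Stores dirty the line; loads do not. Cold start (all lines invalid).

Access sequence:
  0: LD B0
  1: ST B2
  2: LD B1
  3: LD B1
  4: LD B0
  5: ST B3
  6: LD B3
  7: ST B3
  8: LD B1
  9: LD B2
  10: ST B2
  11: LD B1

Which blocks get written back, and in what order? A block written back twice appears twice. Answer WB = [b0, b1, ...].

0: R B0 -> L0 miss  d=-]
1: W B2 -> L0 miss  d=D]
2: R B1 -> L1 miss  d=-]
3: R B1 -> L1 hit  d=-]
4: R B0 -> L0 miss wb->B2  d=-]
5: W B3 -> L1 miss  d=D]
6: R B3 -> L1 hit  d=D]
7: W B3 -> L1 hit  d=D]
8: R B1 -> L1 miss wb->B3  d=-]
9: R B2 -> L0 miss  d=-]
10: W B2 -> L0 hit  d=D]
11: R B1 -> L1 hit  d=-]

WB = [2, 3]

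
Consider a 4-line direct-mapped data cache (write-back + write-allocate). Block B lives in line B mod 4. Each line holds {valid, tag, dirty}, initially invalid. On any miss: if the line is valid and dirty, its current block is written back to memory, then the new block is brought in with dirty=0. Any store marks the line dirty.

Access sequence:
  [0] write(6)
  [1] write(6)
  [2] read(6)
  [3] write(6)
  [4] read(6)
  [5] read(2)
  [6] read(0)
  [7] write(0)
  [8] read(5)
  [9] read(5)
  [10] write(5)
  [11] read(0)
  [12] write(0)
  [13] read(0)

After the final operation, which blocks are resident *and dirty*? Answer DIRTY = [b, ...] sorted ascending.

0: W B6 → L2 miss [D]
1: W B6 → L2 hit [D]
2: R B6 → L2 hit [D]
3: W B6 → L2 hit [D]
4: R B6 → L2 hit [D]
5: R B2 → L2 miss wb→B6 [-]
6: R B0 → L0 miss [-]
7: W B0 → L0 hit [D]
8: R B5 → L1 miss [-]
9: R B5 → L1 hit [-]
10: W B5 → L1 hit [D]
11: R B0 → L0 hit [D]
12: W B0 → L0 hit [D]
13: R B0 → L0 hit [D]

DIRTY = [0, 5]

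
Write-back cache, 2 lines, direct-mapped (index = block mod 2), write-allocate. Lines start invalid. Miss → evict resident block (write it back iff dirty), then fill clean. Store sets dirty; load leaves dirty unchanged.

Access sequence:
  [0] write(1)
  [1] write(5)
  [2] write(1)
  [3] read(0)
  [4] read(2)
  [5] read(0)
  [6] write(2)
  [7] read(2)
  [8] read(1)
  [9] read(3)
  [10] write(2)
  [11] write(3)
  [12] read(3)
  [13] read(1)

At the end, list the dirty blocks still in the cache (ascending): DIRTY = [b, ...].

0: W B1 -> L1 miss  d=D]
1: W B5 -> L1 miss wb->B1  d=D]
2: W B1 -> L1 miss wb->B5  d=D]
3: R B0 -> L0 miss  d=-]
4: R B2 -> L0 miss  d=-]
5: R B0 -> L0 miss  d=-]
6: W B2 -> L0 miss  d=D]
7: R B2 -> L0 hit  d=D]
8: R B1 -> L1 hit  d=D]
9: R B3 -> L1 miss wb->B1  d=-]
10: W B2 -> L0 hit  d=D]
11: W B3 -> L1 hit  d=D]
12: R B3 -> L1 hit  d=D]
13: R B1 -> L1 miss wb->B3  d=-]

DIRTY = [2]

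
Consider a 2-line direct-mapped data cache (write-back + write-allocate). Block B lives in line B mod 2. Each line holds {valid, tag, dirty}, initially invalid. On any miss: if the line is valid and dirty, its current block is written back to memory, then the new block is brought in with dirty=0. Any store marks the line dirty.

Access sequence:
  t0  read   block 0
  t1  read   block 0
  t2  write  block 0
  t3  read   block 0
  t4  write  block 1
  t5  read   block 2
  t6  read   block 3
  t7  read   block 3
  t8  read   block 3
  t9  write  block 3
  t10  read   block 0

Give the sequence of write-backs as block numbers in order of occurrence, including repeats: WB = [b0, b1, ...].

  0 | R B0 → L0 miss [-]
  1 | R B0 → L0 hit [-]
  2 | W B0 → L0 hit [D]
  3 | R B0 → L0 hit [D]
  4 | W B1 → L1 miss [D]
  5 | R B2 → L0 miss wb→B0 [-]
  6 | R B3 → L1 miss wb→B1 [-]
  7 | R B3 → L1 hit [-]
  8 | R B3 → L1 hit [-]
  9 | W B3 → L1 hit [D]
  10 | R B0 → L0 miss [-]

WB = [0, 1]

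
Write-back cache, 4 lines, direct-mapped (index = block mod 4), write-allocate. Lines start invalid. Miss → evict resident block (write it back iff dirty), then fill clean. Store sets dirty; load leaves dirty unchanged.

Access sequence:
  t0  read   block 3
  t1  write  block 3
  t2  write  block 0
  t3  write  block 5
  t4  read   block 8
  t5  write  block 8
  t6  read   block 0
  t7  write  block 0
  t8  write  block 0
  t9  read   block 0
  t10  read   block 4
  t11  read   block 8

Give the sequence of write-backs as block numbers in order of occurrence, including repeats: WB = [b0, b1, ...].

0: R B3 → L3 miss [-]
1: W B3 → L3 hit [D]
2: W B0 → L0 miss [D]
3: W B5 → L1 miss [D]
4: R B8 → L0 miss wb→B0 [-]
5: W B8 → L0 hit [D]
6: R B0 → L0 miss wb→B8 [-]
7: W B0 → L0 hit [D]
8: W B0 → L0 hit [D]
9: R B0 → L0 hit [D]
10: R B4 → L0 miss wb→B0 [-]
11: R B8 → L0 miss [-]

WB = [0, 8, 0]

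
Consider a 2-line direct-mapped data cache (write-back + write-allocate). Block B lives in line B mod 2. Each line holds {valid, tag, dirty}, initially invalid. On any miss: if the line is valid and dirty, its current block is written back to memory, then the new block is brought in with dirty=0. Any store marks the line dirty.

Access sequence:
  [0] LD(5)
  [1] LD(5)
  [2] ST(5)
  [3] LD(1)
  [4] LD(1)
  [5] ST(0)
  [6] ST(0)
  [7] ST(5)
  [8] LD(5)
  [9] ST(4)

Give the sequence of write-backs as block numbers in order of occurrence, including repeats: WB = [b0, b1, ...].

WB = [5, 0]

0: R B5 → L1 miss [-]
1: R B5 → L1 hit [-]
2: W B5 → L1 hit [D]
3: R B1 → L1 miss wb→B5 [-]
4: R B1 → L1 hit [-]
5: W B0 → L0 miss [D]
6: W B0 → L0 hit [D]
7: W B5 → L1 miss [D]
8: R B5 → L1 hit [D]
9: W B4 → L0 miss wb→B0 [D]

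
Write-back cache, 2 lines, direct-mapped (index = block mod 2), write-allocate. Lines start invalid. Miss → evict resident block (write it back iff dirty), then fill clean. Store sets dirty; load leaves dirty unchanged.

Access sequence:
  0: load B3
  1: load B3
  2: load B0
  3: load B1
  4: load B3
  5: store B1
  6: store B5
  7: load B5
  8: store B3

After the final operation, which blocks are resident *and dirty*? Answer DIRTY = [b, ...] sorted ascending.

0: R B3 → L1 miss [-]
1: R B3 → L1 hit [-]
2: R B0 → L0 miss [-]
3: R B1 → L1 miss [-]
4: R B3 → L1 miss [-]
5: W B1 → L1 miss [D]
6: W B5 → L1 miss wb→B1 [D]
7: R B5 → L1 hit [D]
8: W B3 → L1 miss wb→B5 [D]

DIRTY = [3]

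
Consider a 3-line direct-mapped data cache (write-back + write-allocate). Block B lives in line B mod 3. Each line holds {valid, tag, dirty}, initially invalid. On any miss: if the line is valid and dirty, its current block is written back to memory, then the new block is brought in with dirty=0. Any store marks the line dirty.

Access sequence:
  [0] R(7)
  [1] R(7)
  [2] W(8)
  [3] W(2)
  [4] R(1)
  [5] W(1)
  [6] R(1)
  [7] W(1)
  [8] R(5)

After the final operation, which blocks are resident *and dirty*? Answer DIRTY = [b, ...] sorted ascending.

DIRTY = [1]

0: R B7 -> L1 miss  d=-]
1: R B7 -> L1 hit  d=-]
2: W B8 -> L2 miss  d=D]
3: W B2 -> L2 miss wb->B8  d=D]
4: R B1 -> L1 miss  d=-]
5: W B1 -> L1 hit  d=D]
6: R B1 -> L1 hit  d=D]
7: W B1 -> L1 hit  d=D]
8: R B5 -> L2 miss wb->B2  d=-]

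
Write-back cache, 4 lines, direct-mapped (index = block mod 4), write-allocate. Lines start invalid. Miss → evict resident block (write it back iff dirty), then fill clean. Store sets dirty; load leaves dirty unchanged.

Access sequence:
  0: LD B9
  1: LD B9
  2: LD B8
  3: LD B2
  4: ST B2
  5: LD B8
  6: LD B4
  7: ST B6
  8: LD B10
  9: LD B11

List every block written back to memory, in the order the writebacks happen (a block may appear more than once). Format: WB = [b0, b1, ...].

  0 | R B9 → L1 miss [-]
  1 | R B9 → L1 hit [-]
  2 | R B8 → L0 miss [-]
  3 | R B2 → L2 miss [-]
  4 | W B2 → L2 hit [D]
  5 | R B8 → L0 hit [-]
  6 | R B4 → L0 miss [-]
  7 | W B6 → L2 miss wb→B2 [D]
  8 | R B10 → L2 miss wb→B6 [-]
  9 | R B11 → L3 miss [-]

WB = [2, 6]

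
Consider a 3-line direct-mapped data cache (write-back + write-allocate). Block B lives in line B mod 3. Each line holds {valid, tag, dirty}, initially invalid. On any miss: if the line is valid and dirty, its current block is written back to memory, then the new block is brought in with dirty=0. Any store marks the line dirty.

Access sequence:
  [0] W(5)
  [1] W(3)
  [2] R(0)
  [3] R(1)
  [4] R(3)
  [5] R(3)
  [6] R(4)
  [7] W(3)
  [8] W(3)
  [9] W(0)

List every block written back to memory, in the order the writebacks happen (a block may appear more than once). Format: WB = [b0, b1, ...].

0: W B5 → L2 miss [D]
1: W B3 → L0 miss [D]
2: R B0 → L0 miss wb→B3 [-]
3: R B1 → L1 miss [-]
4: R B3 → L0 miss [-]
5: R B3 → L0 hit [-]
6: R B4 → L1 miss [-]
7: W B3 → L0 hit [D]
8: W B3 → L0 hit [D]
9: W B0 → L0 miss wb→B3 [D]

WB = [3, 3]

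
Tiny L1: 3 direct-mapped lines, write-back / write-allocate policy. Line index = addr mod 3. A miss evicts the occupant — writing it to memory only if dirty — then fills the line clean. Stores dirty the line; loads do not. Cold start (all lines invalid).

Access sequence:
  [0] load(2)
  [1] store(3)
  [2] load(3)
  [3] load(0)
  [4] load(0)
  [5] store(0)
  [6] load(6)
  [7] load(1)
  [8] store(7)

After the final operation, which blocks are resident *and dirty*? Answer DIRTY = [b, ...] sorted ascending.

DIRTY = [7]

0: R B2 → L2 miss [-]
1: W B3 → L0 miss [D]
2: R B3 → L0 hit [D]
3: R B0 → L0 miss wb→B3 [-]
4: R B0 → L0 hit [-]
5: W B0 → L0 hit [D]
6: R B6 → L0 miss wb→B0 [-]
7: R B1 → L1 miss [-]
8: W B7 → L1 miss [D]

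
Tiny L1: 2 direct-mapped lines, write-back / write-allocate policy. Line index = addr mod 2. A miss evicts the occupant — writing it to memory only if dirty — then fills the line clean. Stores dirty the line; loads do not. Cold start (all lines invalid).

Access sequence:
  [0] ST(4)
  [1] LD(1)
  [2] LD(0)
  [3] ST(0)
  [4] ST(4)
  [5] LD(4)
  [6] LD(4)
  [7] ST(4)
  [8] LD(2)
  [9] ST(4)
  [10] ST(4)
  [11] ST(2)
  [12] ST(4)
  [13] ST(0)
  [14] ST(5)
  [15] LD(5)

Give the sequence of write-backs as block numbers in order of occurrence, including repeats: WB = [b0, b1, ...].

WB = [4, 0, 4, 4, 2, 4]

0: W B4 → L0 miss [D]
1: R B1 → L1 miss [-]
2: R B0 → L0 miss wb→B4 [-]
3: W B0 → L0 hit [D]
4: W B4 → L0 miss wb→B0 [D]
5: R B4 → L0 hit [D]
6: R B4 → L0 hit [D]
7: W B4 → L0 hit [D]
8: R B2 → L0 miss wb→B4 [-]
9: W B4 → L0 miss [D]
10: W B4 → L0 hit [D]
11: W B2 → L0 miss wb→B4 [D]
12: W B4 → L0 miss wb→B2 [D]
13: W B0 → L0 miss wb→B4 [D]
14: W B5 → L1 miss [D]
15: R B5 → L1 hit [D]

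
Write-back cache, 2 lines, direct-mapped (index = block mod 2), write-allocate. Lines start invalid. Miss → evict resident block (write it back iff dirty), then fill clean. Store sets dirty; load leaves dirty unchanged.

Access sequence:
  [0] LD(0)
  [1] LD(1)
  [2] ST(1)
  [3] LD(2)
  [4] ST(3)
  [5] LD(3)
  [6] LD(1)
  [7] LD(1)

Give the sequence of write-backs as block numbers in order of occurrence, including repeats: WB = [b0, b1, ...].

  0 | R B0 → L0 miss [-]
  1 | R B1 → L1 miss [-]
  2 | W B1 → L1 hit [D]
  3 | R B2 → L0 miss [-]
  4 | W B3 → L1 miss wb→B1 [D]
  5 | R B3 → L1 hit [D]
  6 | R B1 → L1 miss wb→B3 [-]
  7 | R B1 → L1 hit [-]

WB = [1, 3]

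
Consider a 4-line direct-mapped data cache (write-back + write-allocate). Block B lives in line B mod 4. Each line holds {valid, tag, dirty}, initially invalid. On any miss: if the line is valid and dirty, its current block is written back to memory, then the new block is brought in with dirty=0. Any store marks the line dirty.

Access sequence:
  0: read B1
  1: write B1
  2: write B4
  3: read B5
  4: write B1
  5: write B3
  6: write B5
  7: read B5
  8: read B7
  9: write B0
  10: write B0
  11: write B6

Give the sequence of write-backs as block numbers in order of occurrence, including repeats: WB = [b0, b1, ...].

WB = [1, 1, 3, 4]

  0 | R B1 → L1 miss [-]
  1 | W B1 → L1 hit [D]
  2 | W B4 → L0 miss [D]
  3 | R B5 → L1 miss wb→B1 [-]
  4 | W B1 → L1 miss [D]
  5 | W B3 → L3 miss [D]
  6 | W B5 → L1 miss wb→B1 [D]
  7 | R B5 → L1 hit [D]
  8 | R B7 → L3 miss wb→B3 [-]
  9 | W B0 → L0 miss wb→B4 [D]
  10 | W B0 → L0 hit [D]
  11 | W B6 → L2 miss [D]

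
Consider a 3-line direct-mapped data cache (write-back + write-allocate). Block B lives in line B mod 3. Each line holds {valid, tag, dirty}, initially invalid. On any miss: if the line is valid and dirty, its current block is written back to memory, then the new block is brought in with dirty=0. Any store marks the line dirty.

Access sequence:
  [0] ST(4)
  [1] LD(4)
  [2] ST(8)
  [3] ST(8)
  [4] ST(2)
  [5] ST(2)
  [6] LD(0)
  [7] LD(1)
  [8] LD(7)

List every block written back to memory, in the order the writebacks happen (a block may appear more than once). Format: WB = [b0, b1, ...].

  0 | W B4 → L1 miss [D]
  1 | R B4 → L1 hit [D]
  2 | W B8 → L2 miss [D]
  3 | W B8 → L2 hit [D]
  4 | W B2 → L2 miss wb→B8 [D]
  5 | W B2 → L2 hit [D]
  6 | R B0 → L0 miss [-]
  7 | R B1 → L1 miss wb→B4 [-]
  8 | R B7 → L1 miss [-]

WB = [8, 4]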